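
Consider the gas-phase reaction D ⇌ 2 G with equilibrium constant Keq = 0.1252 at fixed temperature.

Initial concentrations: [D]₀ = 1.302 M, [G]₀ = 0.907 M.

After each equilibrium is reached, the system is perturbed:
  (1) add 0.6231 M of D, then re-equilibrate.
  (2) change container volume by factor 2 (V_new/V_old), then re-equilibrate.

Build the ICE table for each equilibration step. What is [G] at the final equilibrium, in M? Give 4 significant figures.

Q₀ = 0.6318 vs Keq = 0.1252 ⇒ Q>K, reverse
Step 1:
                  D         G
  Initial     1.302     0.907
  Change     0.2342   -0.4684
  Equil       1.536    0.4386
  solve Keq expr → x = -0.2342; check Q = 0.1252
Then add 0.6231 M of D.
Step 2:
                  D         G
  Initial     2.159    0.4386
  Change   -0.03837   0.07675
  Equil       2.121    0.5153
  solve Keq expr → x = 0.03837; check Q = 0.1252
Then change container volume by factor 2 (V_new/V_old).
Step 3:
                  D         G
  Initial      1.06    0.2577
  Change   -0.04909   0.09819
  Equil       1.011    0.3558
  solve Keq expr → x = 0.04909; check Q = 0.1252

[G]_eq = 0.3558 M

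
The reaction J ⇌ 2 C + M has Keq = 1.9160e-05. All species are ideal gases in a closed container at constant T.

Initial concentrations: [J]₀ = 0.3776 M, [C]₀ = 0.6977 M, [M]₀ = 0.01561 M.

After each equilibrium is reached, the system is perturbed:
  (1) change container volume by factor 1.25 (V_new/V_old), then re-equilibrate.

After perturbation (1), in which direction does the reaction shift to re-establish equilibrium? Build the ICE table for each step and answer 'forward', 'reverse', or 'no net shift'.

Direction: forward

Q₀ = 0.02012 vs Keq = 1.9160e-05 ⇒ Q>K, reverse
Step 1:
                  J         C         M
  init       0.3776    0.6977   0.01561
  Δ         0.01559  -0.03119  -0.01559
  eq         0.3932    0.6665 1.6958e-05
  solve Keq expr → x = -0.01559; check Q = 1.9160e-05
Then change container volume by factor 1.25 (V_new/V_old).
Step 2:
                  J         C         M
  init       0.3146    0.5332 1.3567e-05
  Δ       -7.6295e-06 1.5259e-05 7.6295e-06
  eq         0.3145    0.5332 2.1196e-05
  solve Keq expr → x = 7.6295e-06; check Q = 1.9160e-05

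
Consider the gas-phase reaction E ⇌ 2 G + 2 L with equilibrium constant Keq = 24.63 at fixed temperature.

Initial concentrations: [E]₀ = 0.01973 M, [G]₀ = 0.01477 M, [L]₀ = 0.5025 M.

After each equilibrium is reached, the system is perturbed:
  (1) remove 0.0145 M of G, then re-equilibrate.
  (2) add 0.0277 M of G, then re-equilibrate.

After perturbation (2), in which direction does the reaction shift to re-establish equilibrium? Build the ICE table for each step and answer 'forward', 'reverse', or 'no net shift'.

Q₀ = 0.002792 vs Keq = 24.63 ⇒ Q<K, forward
Step 1:
                    E           G           L
  I           0.01973     0.01477      0.5025
  C           -0.0197     0.03939     0.03939
  E        3.4972e-05     0.05416      0.5419
  solve Keq expr → x = 0.0197; check Q = 24.63
Then remove 0.0145 M of G.
Step 2:
                    E           G           L
  I        3.4972e-05     0.03966      0.5419
  C       -1.6186e-05  3.2372e-05  3.2372e-05
  E        1.8786e-05     0.03969      0.5419
  solve Keq expr → x = 1.6186e-05; check Q = 24.63
Then add 0.0277 M of G.
Step 3:
                    E           G           L
  I        1.8786e-05     0.06739      0.5419
  C        3.5241e-05 -7.0483e-05 -7.0483e-05
  E        5.4027e-05     0.06732      0.5419
  solve Keq expr → x = -3.5241e-05; check Q = 24.63

Direction: reverse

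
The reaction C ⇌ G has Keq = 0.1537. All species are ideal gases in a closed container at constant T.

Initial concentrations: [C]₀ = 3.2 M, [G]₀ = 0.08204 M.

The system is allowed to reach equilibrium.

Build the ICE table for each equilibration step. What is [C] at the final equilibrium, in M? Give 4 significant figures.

Q₀ = 0.02564 vs Keq = 0.1537 ⇒ Q<K, forward
Step 1:
                   C          G
  Initial        3.2    0.08204
  Change     -0.3552     0.3552
  Equil        2.845     0.4372
  solve Keq expr → x = 0.3552; check Q = 0.1537

[C]_eq = 2.845 M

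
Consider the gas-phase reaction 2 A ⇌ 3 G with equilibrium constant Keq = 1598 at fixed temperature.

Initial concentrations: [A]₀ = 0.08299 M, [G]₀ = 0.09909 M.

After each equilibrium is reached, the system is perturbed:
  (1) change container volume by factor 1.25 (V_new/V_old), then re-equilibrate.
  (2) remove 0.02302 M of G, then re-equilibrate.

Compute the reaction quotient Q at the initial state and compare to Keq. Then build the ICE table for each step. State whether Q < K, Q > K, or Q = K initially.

Q₀ = 0.1413 vs Keq = 1598 ⇒ Q<K, forward
Step 1:
                   A          G
  init       0.08299    0.09909
  Δ         -0.08041     0.1206
  eq        0.002576     0.2197
  solve Keq expr → x = 0.04021; check Q = 1598
Then change container volume by factor 1.25 (V_new/V_old).
Step 2:
                   A          G
  init      0.002061     0.1758
  Δ       -2.1257e-04 3.1885e-04
  eq        0.001848     0.1761
  solve Keq expr → x = 1.0628e-04; check Q = 1598
Then remove 0.02302 M of G.
Step 3:
                   A          G
  init      0.001848     0.1531
  Δ       -3.4280e-04 5.1420e-04
  eq        0.001506     0.1536
  solve Keq expr → x = 1.7140e-04; check Q = 1598

Q₀ = 0.1413; Q < K (proceeds forward)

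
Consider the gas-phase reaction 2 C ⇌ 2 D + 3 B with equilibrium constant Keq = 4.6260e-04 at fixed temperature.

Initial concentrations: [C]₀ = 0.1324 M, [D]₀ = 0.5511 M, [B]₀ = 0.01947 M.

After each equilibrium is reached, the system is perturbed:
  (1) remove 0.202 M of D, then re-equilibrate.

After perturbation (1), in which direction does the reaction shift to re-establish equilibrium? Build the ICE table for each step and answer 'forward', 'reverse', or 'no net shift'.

Direction: forward

Q₀ = 1.2787e-04 vs Keq = 4.6260e-04 ⇒ Q<K, forward
Step 1:
                    C           D           B
  I            0.1324      0.5511     0.01947
  C         -0.006178    0.006178    0.009267
  E            0.1262      0.5573     0.02874
  solve Keq expr → x = 0.003089; check Q = 4.6260e-04
Then remove 0.202 M of D.
Step 2:
                    C           D           B
  I            0.1262      0.3553     0.02874
  C         -0.005663    0.005663    0.008494
  E            0.1206      0.3609     0.03723
  solve Keq expr → x = 0.002831; check Q = 4.6260e-04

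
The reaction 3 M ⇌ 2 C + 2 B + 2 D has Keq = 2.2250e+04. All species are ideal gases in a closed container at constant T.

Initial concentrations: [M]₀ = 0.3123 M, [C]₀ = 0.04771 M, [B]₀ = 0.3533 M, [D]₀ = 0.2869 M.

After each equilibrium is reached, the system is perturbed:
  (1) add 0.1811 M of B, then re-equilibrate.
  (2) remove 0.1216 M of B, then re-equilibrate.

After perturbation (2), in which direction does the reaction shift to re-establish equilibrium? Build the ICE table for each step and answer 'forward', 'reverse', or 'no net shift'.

Direction: forward

Q₀ = 7.6781e-04 vs Keq = 2.2250e+04 ⇒ Q<K, forward
Step 1:
                  M         C         B         D
  Initial    0.3123   0.04771    0.3533    0.2869
  Change    -0.3063    0.2042    0.2042    0.2042
  Equil     0.00598    0.2519    0.5575    0.4911
  solve Keq expr → x = 0.1021; check Q = 2.2250e+04
Then add 0.1811 M of B.
Step 2:
                  M         C         B         D
  Initial   0.00598    0.2519    0.7386    0.4911
  Change   0.001205 -8.0334e-04 -8.0334e-04 -8.0334e-04
  Equil    0.007185    0.2511    0.7378    0.4903
  solve Keq expr → x = -4.0167e-04; check Q = 2.2250e+04
Then remove 0.1216 M of B.
Step 3:
                  M         C         B         D
  Initial  0.007185    0.2511    0.6162    0.4903
  Change  -7.9565e-04 5.3043e-04 5.3043e-04 5.3043e-04
  Equil    0.006389    0.2517    0.6167    0.4908
  solve Keq expr → x = 2.6522e-04; check Q = 2.2250e+04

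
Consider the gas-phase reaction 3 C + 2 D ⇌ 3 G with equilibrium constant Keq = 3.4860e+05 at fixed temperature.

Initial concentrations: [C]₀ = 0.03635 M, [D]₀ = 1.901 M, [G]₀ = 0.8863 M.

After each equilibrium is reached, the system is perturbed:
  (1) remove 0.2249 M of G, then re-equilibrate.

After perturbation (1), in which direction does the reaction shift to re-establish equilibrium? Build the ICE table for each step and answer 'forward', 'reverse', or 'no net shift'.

Q₀ = 4011 vs Keq = 3.4860e+05 ⇒ Q<K, forward
Step 1:
                  C         D         G
  I         0.03635     1.901    0.8863
  C        -0.02783  -0.01855   0.02783
  E         0.00852     1.882    0.9141
  solve Keq expr → x = 0.009277; check Q = 3.4860e+05
Then remove 0.2249 M of G.
Step 2:
                  C         D         G
  I         0.00852     1.882    0.6892
  C       -0.002074 -0.001382  0.002074
  E        0.006446     1.881    0.6913
  solve Keq expr → x = 6.9118e-04; check Q = 3.4860e+05

Direction: forward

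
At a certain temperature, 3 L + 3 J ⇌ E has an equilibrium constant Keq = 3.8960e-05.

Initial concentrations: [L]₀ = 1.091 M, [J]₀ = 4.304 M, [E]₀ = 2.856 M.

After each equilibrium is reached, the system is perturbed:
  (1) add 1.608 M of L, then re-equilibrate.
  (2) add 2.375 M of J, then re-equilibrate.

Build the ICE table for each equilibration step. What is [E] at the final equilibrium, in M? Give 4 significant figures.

[E]_eq = 2.244 M

Q₀ = 0.02758 vs Keq = 3.8960e-05 ⇒ Q>K, reverse
Step 1:
                    L           J           E
  Initial       1.091       4.304       2.856
  Change        3.452       3.452      -1.151
  Equil         4.543       7.756       1.705
  solve Keq expr → x = -1.151; check Q = 3.8960e-05
Then add 1.608 M of L.
Step 2:
                    L           J           E
  Initial       6.151       7.756       1.705
  Change      -0.8165     -0.8165      0.2722
  Equil         5.335        6.94       1.977
  solve Keq expr → x = 0.2722; check Q = 3.8960e-05
Then add 2.375 M of J.
Step 3:
                    L           J           E
  Initial       5.335       9.315       1.977
  Change      -0.7997     -0.7997      0.2666
  Equil         4.535       8.515       2.244
  solve Keq expr → x = 0.2666; check Q = 3.8960e-05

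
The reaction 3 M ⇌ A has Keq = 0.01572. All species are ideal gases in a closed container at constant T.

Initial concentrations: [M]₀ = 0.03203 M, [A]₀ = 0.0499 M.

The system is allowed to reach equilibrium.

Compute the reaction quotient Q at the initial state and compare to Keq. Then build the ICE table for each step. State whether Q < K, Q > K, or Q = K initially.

Q₀ = 1519; Q > K (proceeds reverse)

Q₀ = 1519 vs Keq = 0.01572 ⇒ Q>K, reverse
Step 1:
                   M          A
  I          0.03203     0.0499
  C           0.1494   -0.04981
  E           0.1814 9.3910e-05
  solve Keq expr → x = -0.04981; check Q = 0.01572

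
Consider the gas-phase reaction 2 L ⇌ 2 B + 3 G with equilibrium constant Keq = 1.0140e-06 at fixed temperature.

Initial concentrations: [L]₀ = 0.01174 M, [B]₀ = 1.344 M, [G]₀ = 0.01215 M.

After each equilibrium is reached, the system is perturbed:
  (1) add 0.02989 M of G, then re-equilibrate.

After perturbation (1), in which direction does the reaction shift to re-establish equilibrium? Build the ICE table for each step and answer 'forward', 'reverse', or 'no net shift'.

Q₀ = 0.02351 vs Keq = 1.0140e-06 ⇒ Q>K, reverse
Step 1:
                    L           B           G
  init        0.01174       1.344     0.01215
  Δ          0.007701   -0.007701    -0.01155
  eq          0.01944       1.336  5.9872e-04
  solve Keq expr → x = -0.00385; check Q = 1.0140e-06
Then add 0.02989 M of G.
Step 2:
                    L           B           G
  init        0.01944       1.336     0.03049
  Δ           0.01968    -0.01968    -0.02952
  eq          0.03912       1.317  9.6384e-04
  solve Keq expr → x = -0.009842; check Q = 1.0140e-06

Direction: reverse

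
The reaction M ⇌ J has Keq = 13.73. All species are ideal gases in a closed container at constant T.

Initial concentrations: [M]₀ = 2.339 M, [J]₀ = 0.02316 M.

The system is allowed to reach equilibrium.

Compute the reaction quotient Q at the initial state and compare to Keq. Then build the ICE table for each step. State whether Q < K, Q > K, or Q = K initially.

Q₀ = 0.009902; Q < K (proceeds forward)

Q₀ = 0.009902 vs Keq = 13.73 ⇒ Q<K, forward
Step 1:
                    M           J
  Initial       2.339     0.02316
  Change       -2.179       2.179
  Equil        0.1604       2.202
  solve Keq expr → x = 2.179; check Q = 13.73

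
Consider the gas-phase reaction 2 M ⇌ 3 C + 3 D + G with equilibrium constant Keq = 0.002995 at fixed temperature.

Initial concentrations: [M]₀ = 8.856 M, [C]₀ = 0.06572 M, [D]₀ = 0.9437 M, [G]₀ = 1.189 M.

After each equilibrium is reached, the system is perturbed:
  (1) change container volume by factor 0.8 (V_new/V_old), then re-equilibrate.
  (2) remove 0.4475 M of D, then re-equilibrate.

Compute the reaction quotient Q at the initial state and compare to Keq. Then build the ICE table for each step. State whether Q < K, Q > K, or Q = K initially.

Q₀ = 3.6166e-06; Q < K (proceeds forward)

Q₀ = 3.6166e-06 vs Keq = 0.002995 ⇒ Q<K, forward
Step 1:
                  M         C         D         G
  init        8.856   0.06572    0.9437     1.189
  Δ         -0.2396    0.3593    0.3593    0.1198
  eq          8.616    0.4251     1.303     1.309
  solve Keq expr → x = 0.1198; check Q = 0.002995
Then change container volume by factor 0.8 (V_new/V_old).
Step 2:
                  M         C         D         G
  init        10.77    0.5313     1.629     1.636
  Δ         0.08541   -0.1281   -0.1281   -0.0427
  eq          10.86    0.4032     1.501     1.593
  solve Keq expr → x = -0.0427; check Q = 0.002995
Then remove 0.4475 M of D.
Step 3:
                  M         C         D         G
  init        10.86    0.4032     1.053     1.593
  Δ        -0.07366    0.1105    0.1105   0.03683
  eq          10.78    0.5137     1.164      1.63
  solve Keq expr → x = 0.03683; check Q = 0.002995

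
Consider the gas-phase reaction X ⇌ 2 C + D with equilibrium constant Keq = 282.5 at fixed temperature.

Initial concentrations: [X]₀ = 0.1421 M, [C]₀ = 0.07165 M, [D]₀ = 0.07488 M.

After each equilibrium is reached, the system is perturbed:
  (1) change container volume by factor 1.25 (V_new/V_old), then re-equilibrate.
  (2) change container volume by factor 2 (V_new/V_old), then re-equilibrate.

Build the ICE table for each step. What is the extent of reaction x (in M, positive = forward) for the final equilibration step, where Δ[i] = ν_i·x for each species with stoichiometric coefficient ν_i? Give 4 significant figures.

Q₀ = 0.002705 vs Keq = 282.5 ⇒ Q<K, forward
Step 1:
                    X           C           D
  Initial      0.1421     0.07165     0.07488
  Change       -0.142       0.284       0.142
  Equil    9.7111e-05      0.3557      0.2169
  solve Keq expr → x = 0.142; check Q = 282.5
Then change container volume by factor 1.25 (V_new/V_old).
Step 2:
                    X           C           D
  Initial  7.7688e-05      0.2845      0.1735
  Change  -2.7940e-05  5.5881e-05  2.7940e-05
  Equil    4.9748e-05      0.2846      0.1735
  solve Keq expr → x = 2.7940e-05; check Q = 282.5
Then change container volume by factor 2 (V_new/V_old).
Step 3:
                    X           C           D
  Initial  2.4874e-05      0.1423     0.08677
  Change  -1.8651e-05  3.7302e-05  1.8651e-05
  Equil    6.2231e-06      0.1423     0.08679
  solve Keq expr → x = 1.8651e-05; check Q = 282.5

x = 1.8651e-05 M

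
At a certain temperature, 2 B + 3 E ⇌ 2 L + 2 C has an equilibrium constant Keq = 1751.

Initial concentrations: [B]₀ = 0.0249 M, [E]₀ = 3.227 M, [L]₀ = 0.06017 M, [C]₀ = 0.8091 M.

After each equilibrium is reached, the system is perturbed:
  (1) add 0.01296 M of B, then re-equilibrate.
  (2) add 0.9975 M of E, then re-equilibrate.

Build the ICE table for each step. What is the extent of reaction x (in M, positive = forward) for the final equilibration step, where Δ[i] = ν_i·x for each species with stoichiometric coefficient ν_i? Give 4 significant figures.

Q₀ = 0.1138 vs Keq = 1751 ⇒ Q<K, forward
Step 1:
                    B           E           L           C
  Initial      0.0249       3.227     0.06017      0.8091
  Change      -0.0246    -0.03691      0.0246      0.0246
  Equil    2.9643e-04        3.19     0.08477      0.8337
  solve Keq expr → x = 0.0123; check Q = 1751
Then add 0.01296 M of B.
Step 2:
                    B           E           L           C
  Initial     0.01326        3.19     0.08477      0.8337
  Change     -0.01291    -0.01936     0.01291     0.01291
  Equil    3.5003e-04       3.171     0.09768      0.8466
  solve Keq expr → x = 0.006453; check Q = 1751
Then add 0.9975 M of E.
Step 3:
                    B           E           L           C
  Initial  3.5003e-04       4.168     0.09768      0.8466
  Change  -1.1747e-04 -1.7621e-04  1.1747e-04  1.1747e-04
  Equil    2.3256e-04       4.168      0.0978      0.8467
  solve Keq expr → x = 5.8737e-05; check Q = 1751

x = 5.8737e-05 M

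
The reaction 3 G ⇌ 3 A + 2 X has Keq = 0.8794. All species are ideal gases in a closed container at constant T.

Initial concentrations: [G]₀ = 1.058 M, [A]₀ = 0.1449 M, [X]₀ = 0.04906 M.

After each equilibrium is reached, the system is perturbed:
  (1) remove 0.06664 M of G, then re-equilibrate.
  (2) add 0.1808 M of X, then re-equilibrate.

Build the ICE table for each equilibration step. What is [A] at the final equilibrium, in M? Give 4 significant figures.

Q₀ = 6.1831e-06 vs Keq = 0.8794 ⇒ Q<K, forward
Step 1:
                   G          A          X
  init         1.058     0.1449    0.04906
  Δ           -0.601      0.601     0.4007
  eq           0.457     0.7459     0.4497
  solve Keq expr → x = 0.2003; check Q = 0.8794
Then remove 0.06664 M of G.
Step 2:
                   G          A          X
  init        0.3904     0.7459     0.4497
  Δ          0.03254   -0.03254   -0.02169
  eq          0.4229     0.7134      0.428
  solve Keq expr → x = -0.01085; check Q = 0.8794
Then add 0.1808 M of X.
Step 3:
                   G          A          X
  init        0.4229     0.7134     0.6088
  Δ          0.05295   -0.05295    -0.0353
  eq          0.4758     0.6604     0.5735
  solve Keq expr → x = -0.01765; check Q = 0.8794

[A]_eq = 0.6604 M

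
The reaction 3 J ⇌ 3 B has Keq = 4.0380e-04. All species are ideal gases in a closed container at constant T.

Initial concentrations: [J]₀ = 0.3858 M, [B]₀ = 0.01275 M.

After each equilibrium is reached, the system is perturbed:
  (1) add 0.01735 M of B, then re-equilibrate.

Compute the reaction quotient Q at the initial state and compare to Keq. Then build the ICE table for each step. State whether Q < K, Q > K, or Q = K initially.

Q₀ = 3.6095e-05 vs Keq = 4.0380e-04 ⇒ Q<K, forward
Step 1:
                    J           B
  I            0.3858     0.01275
  C          -0.01468     0.01468
  E            0.3711     0.02743
  solve Keq expr → x = 0.004894; check Q = 4.0380e-04
Then add 0.01735 M of B.
Step 2:
                    J           B
  I            0.3711     0.04478
  C           0.01616    -0.01616
  E            0.3873     0.02862
  solve Keq expr → x = -0.005385; check Q = 4.0380e-04

Q₀ = 3.6095e-05; Q < K (proceeds forward)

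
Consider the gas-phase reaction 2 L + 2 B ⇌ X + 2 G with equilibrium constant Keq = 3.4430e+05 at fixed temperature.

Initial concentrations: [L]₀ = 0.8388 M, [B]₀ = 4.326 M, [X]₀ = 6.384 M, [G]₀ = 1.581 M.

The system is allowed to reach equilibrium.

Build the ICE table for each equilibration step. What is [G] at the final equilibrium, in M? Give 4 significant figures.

[G]_eq = 2.417 M

Q₀ = 1.212 vs Keq = 3.4430e+05 ⇒ Q<K, forward
Step 1:
                  L         B         X         G
  Initial    0.8388     4.326     6.384     1.581
  Change    -0.8357   -0.8357    0.4179    0.8357
  Equil    0.003078      3.49     6.802     2.417
  solve Keq expr → x = 0.4179; check Q = 3.4430e+05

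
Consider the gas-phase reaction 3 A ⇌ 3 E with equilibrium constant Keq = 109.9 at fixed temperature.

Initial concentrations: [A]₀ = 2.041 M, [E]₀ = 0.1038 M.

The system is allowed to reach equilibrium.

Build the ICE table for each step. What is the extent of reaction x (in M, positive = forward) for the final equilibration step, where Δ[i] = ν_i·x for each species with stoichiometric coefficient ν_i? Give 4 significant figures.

x = 0.5569 M

Q₀ = 1.3154e-04 vs Keq = 109.9 ⇒ Q<K, forward
Step 1:
                   A          E
  init         2.041     0.1038
  Δ           -1.671      1.671
  eq          0.3704      1.774
  solve Keq expr → x = 0.5569; check Q = 109.9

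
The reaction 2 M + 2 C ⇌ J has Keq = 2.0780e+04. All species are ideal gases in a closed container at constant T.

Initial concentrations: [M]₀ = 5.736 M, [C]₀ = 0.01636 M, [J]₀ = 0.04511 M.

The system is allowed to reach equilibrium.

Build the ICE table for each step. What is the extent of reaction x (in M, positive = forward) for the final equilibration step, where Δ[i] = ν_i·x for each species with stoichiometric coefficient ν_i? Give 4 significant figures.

x = 0.00804 M

Q₀ = 5.123 vs Keq = 2.0780e+04 ⇒ Q<K, forward
Step 1:
                   M          C          J
  init         5.736    0.01636    0.04511
  Δ         -0.01608   -0.01608    0.00804
  eq            5.72 2.7960e-04    0.05315
  solve Keq expr → x = 0.00804; check Q = 2.0780e+04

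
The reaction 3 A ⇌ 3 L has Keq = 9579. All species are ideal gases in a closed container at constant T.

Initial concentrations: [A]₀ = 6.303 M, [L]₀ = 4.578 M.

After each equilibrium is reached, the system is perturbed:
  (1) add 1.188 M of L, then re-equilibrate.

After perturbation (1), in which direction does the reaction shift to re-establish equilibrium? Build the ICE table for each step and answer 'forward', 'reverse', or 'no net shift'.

Q₀ = 0.3832 vs Keq = 9579 ⇒ Q<K, forward
Step 1:
                    A           L
  I             6.303       4.578
  C            -5.814       5.814
  E            0.4893       10.39
  solve Keq expr → x = 1.938; check Q = 9579
Then add 1.188 M of L.
Step 2:
                    A           L
  I            0.4893       11.58
  C           0.05342    -0.05342
  E            0.5427       11.53
  solve Keq expr → x = -0.01781; check Q = 9579

Direction: reverse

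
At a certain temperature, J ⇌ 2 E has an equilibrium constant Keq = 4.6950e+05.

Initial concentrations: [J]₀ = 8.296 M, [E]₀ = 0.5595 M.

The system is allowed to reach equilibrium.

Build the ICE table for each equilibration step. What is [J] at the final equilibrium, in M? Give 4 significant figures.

Q₀ = 0.03773 vs Keq = 4.6950e+05 ⇒ Q<K, forward
Step 1:
                    J           E
  init          8.296      0.5595
  Δ            -8.295       16.59
  eq       6.2648e-04       17.15
  solve Keq expr → x = 8.295; check Q = 4.6950e+05

[J]_eq = 6.2648e-04 M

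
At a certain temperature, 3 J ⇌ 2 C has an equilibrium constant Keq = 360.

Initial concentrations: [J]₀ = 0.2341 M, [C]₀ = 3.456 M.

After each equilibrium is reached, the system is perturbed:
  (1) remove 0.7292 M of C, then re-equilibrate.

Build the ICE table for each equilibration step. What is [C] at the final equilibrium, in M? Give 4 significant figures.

Q₀ = 931 vs Keq = 360 ⇒ Q>K, reverse
Step 1:
                   J          C
  I           0.2341      3.456
  C          0.08376   -0.05584
  E           0.3179        3.4
  solve Keq expr → x = -0.02792; check Q = 360
Then remove 0.7292 M of C.
Step 2:
                   J          C
  I           0.3179      2.671
  C         -0.04521    0.03014
  E           0.2726      2.701
  solve Keq expr → x = 0.01507; check Q = 360

[C]_eq = 2.701 M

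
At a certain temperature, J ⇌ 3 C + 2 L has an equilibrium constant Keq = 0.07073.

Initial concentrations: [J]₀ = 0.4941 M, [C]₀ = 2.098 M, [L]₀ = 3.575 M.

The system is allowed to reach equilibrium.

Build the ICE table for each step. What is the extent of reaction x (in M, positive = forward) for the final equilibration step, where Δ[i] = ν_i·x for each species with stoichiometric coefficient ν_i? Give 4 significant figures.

Q₀ = 238.9 vs Keq = 0.07073 ⇒ Q>K, reverse
Step 1:
                   J          C          L
  I           0.4941      2.098      3.575
  C           0.6183     -1.855     -1.237
  E            1.112     0.2432      2.338
  solve Keq expr → x = -0.6183; check Q = 0.07073

x = -0.6183 M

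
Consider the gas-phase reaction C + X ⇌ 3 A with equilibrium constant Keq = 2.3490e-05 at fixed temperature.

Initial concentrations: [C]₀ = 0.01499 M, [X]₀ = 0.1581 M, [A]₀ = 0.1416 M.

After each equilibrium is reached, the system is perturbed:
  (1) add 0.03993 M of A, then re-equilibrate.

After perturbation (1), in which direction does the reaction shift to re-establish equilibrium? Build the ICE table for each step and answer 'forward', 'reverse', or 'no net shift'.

Q₀ = 1.198 vs Keq = 2.3490e-05 ⇒ Q>K, reverse
Step 1:
                   C          X          A
  init       0.01499     0.1581     0.1416
  Δ            0.045      0.045     -0.135
  eq         0.05999     0.2031    0.00659
  solve Keq expr → x = -0.045; check Q = 2.3490e-05
Then add 0.03993 M of A.
Step 2:
                   C          X          A
  init       0.05999     0.2031    0.04652
  Δ          0.01311    0.01311   -0.03933
  eq          0.0731     0.2162   0.007187
  solve Keq expr → x = -0.01311; check Q = 2.3490e-05

Direction: reverse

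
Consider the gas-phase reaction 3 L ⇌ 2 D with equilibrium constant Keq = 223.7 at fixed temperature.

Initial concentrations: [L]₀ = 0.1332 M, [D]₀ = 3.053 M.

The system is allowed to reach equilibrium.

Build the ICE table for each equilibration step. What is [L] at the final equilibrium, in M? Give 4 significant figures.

[L]_eq = 0.3364 M

Q₀ = 3944 vs Keq = 223.7 ⇒ Q>K, reverse
Step 1:
                    L           D
  I            0.1332       3.053
  C            0.2032     -0.1354
  E            0.3364       2.918
  solve Keq expr → x = -0.06772; check Q = 223.7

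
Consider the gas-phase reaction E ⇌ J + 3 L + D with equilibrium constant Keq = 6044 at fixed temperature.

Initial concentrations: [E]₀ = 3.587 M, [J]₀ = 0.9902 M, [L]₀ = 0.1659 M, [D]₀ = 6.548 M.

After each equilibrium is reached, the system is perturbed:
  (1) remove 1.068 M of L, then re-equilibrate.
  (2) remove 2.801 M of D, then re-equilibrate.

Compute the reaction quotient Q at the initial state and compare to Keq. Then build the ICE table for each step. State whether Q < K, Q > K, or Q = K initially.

Q₀ = 0.008254 vs Keq = 6044 ⇒ Q<K, forward
Step 1:
                    E           J           L           D
  init          3.587      0.9902      0.1659       6.548
  Δ            -2.188       2.188       6.563       2.188
  eq            1.399       3.178       6.729       8.736
  solve Keq expr → x = 2.188; check Q = 6044
Then remove 1.068 M of L.
Step 2:
                    E           J           L           D
  init          1.399       3.178       5.661       8.736
  Δ           -0.1919      0.1919      0.5758      0.1919
  eq            1.207        3.37       6.237       8.928
  solve Keq expr → x = 0.1919; check Q = 6044
Then remove 2.801 M of D.
Step 3:
                    E           J           L           D
  init          1.207        3.37       6.237       6.127
  Δ            -0.138       0.138      0.4139       0.138
  eq            1.069       3.508       6.651       6.265
  solve Keq expr → x = 0.138; check Q = 6044

Q₀ = 0.008254; Q < K (proceeds forward)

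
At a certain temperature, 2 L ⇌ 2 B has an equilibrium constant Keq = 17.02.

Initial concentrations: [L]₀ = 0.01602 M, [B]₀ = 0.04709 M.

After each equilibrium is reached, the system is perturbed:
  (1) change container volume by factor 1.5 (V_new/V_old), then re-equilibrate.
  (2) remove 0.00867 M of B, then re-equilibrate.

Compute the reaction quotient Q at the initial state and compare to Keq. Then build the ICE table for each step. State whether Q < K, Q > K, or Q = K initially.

Q₀ = 8.64 vs Keq = 17.02 ⇒ Q<K, forward
Step 1:
                   L          B
  init       0.01602    0.04709
  Δ        -0.003707   0.003707
  eq         0.01231     0.0508
  solve Keq expr → x = 0.001854; check Q = 17.02
Then change container volume by factor 1.5 (V_new/V_old).
Step 2:
                   L          B
  init      0.008209    0.03386
  Δ                0          0
  eq        0.008209    0.03386
  solve Keq expr → x = 0; check Q = 17.02
Then remove 0.00867 M of B.
Step 3:
                   L          B
  init      0.008209    0.02519
  Δ        -0.001692   0.001692
  eq        0.006517    0.02689
  solve Keq expr → x = 8.4577e-04; check Q = 17.02

Q₀ = 8.64; Q < K (proceeds forward)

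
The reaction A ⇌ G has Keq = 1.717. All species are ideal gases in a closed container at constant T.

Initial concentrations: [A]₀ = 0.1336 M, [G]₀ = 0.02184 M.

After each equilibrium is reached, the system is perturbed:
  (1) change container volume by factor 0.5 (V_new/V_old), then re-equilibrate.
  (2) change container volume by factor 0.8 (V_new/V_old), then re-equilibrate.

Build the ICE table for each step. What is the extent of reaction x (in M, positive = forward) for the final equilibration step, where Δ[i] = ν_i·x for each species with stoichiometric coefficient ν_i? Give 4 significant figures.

x = 0 M

Q₀ = 0.1635 vs Keq = 1.717 ⇒ Q<K, forward
Step 1:
                    A           G
  I            0.1336     0.02184
  C          -0.07639     0.07639
  E           0.05721     0.09823
  solve Keq expr → x = 0.07639; check Q = 1.717
Then change container volume by factor 0.5 (V_new/V_old).
Step 2:
                    A           G
  I            0.1144      0.1965
  C                 0           0
  E            0.1144      0.1965
  solve Keq expr → x = 0; check Q = 1.717
Then change container volume by factor 0.8 (V_new/V_old).
Step 3:
                    A           G
  I             0.143      0.2456
  C                 0           0
  E             0.143      0.2456
  solve Keq expr → x = 0; check Q = 1.717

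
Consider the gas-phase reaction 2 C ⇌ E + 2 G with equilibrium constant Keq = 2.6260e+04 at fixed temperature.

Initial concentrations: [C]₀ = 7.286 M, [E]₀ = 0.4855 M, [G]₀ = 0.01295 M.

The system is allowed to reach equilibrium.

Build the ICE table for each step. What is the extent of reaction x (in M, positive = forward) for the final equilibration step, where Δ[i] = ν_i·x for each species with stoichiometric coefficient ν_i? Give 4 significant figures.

x = 3.598 M

Q₀ = 1.5337e-06 vs Keq = 2.6260e+04 ⇒ Q<K, forward
Step 1:
                    C           E           G
  Initial       7.286      0.4855     0.01295
  Change       -7.196       3.598       7.196
  Equil        0.0899       4.084       7.209
  solve Keq expr → x = 3.598; check Q = 2.6260e+04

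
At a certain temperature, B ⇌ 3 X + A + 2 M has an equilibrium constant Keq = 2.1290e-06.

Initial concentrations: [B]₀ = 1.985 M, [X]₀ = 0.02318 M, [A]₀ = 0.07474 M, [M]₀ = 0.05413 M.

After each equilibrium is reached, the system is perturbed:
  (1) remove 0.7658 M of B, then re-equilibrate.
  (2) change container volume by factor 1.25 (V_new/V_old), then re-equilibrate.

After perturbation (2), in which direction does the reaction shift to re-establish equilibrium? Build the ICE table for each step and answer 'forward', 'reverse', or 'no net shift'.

Q₀ = 1.3741e-09 vs Keq = 2.1290e-06 ⇒ Q<K, forward
Step 1:
                   B          X          A          M
  I            1.985    0.02318    0.07474    0.05413
  C         -0.03639     0.1092    0.03639    0.07278
  E            1.949     0.1323     0.1111     0.1269
  solve Keq expr → x = 0.03639; check Q = 2.1290e-06
Then remove 0.7658 M of B.
Step 2:
                   B          X          A          M
  I            1.183     0.1323     0.1111     0.1269
  C         0.004368    -0.0131  -0.004368  -0.008736
  E            1.187     0.1192     0.1068     0.1182
  solve Keq expr → x = -0.004368; check Q = 2.1290e-06
Then change container volume by factor 1.25 (V_new/V_old).
Step 3:
                   B          X          A          M
  I           0.9497    0.09539    0.08541    0.09454
  C        -0.008258    0.02477   0.008258    0.01652
  E           0.9415     0.1202    0.09367     0.1111
  solve Keq expr → x = 0.008258; check Q = 2.1290e-06

Direction: forward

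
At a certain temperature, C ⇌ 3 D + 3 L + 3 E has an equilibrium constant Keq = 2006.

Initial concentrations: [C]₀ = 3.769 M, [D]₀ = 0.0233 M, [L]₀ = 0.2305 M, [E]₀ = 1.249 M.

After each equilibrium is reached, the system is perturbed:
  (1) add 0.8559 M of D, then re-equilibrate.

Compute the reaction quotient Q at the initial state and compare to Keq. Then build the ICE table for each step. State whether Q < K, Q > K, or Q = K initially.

Q₀ = 8.0083e-08; Q < K (proceeds forward)

Q₀ = 8.0083e-08 vs Keq = 2006 ⇒ Q<K, forward
Step 1:
                    C           D           L           E
  I             3.769      0.0233      0.2305       1.249
  C           -0.7276       2.183       2.183       2.183
  E             3.041       2.206       2.413       3.432
  solve Keq expr → x = 0.7276; check Q = 2006
Then add 0.8559 M of D.
Step 2:
                    C           D           L           E
  I             3.041       3.062       2.413       3.432
  C           0.09712     -0.2913     -0.2913     -0.2913
  E             3.138       2.771       2.122       3.141
  solve Keq expr → x = -0.09712; check Q = 2006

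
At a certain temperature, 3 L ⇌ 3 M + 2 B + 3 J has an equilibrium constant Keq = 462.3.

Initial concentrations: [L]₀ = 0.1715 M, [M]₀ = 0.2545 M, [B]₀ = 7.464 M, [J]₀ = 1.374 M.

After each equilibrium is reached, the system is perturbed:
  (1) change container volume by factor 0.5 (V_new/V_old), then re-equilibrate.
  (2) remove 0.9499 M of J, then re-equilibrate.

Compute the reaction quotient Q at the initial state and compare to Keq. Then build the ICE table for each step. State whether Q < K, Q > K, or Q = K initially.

Q₀ = 472.3 vs Keq = 462.3 ⇒ Q>K, reverse
Step 1:
                   L          M          B          J
  Initial     0.1715     0.2545      7.464      1.374
  Change  6.7353e-04 -6.7353e-04 -4.4902e-04 -6.7353e-04
  Equil       0.1722     0.2538      7.464      1.373
  solve Keq expr → x = -2.2451e-04; check Q = 462.3
Then change container volume by factor 0.5 (V_new/V_old).
Step 2:
                   L          M          B          J
  Initial     0.3443     0.5077      14.93      2.747
  Change      0.2205    -0.2205     -0.147    -0.2205
  Equil       0.5649     0.2871      14.78      2.526
  solve Keq expr → x = -0.07352; check Q = 462.3
Then remove 0.9499 M of J.
Step 3:
                   L          M          B          J
  Initial     0.5649     0.2871      14.78      1.576
  Change    -0.08392    0.08392    0.05595    0.08392
  Equil        0.481      0.371      14.84       1.66
  solve Keq expr → x = 0.02797; check Q = 462.3

Q₀ = 472.3; Q > K (proceeds reverse)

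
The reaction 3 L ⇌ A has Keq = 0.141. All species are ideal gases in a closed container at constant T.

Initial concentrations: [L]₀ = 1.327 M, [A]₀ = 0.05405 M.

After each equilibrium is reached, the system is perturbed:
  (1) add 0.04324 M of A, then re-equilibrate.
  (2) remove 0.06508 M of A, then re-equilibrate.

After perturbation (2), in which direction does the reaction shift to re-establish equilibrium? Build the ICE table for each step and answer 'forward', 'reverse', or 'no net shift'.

Direction: forward

Q₀ = 0.02313 vs Keq = 0.141 ⇒ Q<K, forward
Step 1:
                  L         A
  init        1.327   0.05405
  Δ         -0.2983   0.09944
  eq          1.029    0.1535
  solve Keq expr → x = 0.09944; check Q = 0.141
Then add 0.04324 M of A.
Step 2:
                  L         A
  init        1.029    0.1967
  Δ         0.05373  -0.01791
  eq          1.082    0.1788
  solve Keq expr → x = -0.01791; check Q = 0.141
Then remove 0.06508 M of A.
Step 3:
                  L         A
  init        1.082    0.1137
  Δ        -0.08214   0.02738
  eq              1    0.1411
  solve Keq expr → x = 0.02738; check Q = 0.141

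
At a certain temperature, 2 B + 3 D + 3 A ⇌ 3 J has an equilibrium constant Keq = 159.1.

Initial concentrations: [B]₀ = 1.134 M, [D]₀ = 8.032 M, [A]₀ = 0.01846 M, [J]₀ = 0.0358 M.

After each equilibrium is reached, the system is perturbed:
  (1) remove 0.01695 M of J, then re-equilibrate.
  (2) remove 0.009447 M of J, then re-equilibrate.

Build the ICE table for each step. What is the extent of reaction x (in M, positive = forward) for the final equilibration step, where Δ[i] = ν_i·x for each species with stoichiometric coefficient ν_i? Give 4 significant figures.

x = 6.5726e-05 M

Q₀ = 0.01095 vs Keq = 159.1 ⇒ Q<K, forward
Step 1:
                    B           D           A           J
  I             1.134       8.032     0.01846      0.0358
  C          -0.01155    -0.01733    -0.01733     0.01733
  E             1.122       8.015    0.001133     0.05313
  solve Keq expr → x = 0.005776; check Q = 159.1
Then remove 0.01695 M of J.
Step 2:
                    B           D           A           J
  I             1.122       8.015    0.001133     0.03618
  C       -2.3579e-04 -3.5368e-04 -3.5368e-04  3.5368e-04
  E             1.122       8.014  7.7897e-04     0.03653
  solve Keq expr → x = 1.1789e-04; check Q = 159.1
Then remove 0.009447 M of J.
Step 3:
                    B           D           A           J
  I             1.122       8.014  7.7897e-04     0.02708
  C       -1.3145e-04 -1.9718e-04 -1.9718e-04  1.9718e-04
  E             1.122       8.014  5.8179e-04     0.02728
  solve Keq expr → x = 6.5726e-05; check Q = 159.1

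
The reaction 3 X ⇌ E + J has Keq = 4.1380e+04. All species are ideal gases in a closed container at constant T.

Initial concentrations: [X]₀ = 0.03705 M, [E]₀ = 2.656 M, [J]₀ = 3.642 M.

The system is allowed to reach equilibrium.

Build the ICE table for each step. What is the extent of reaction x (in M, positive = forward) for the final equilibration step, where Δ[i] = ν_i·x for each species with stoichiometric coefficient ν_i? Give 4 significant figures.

Q₀ = 1.9020e+05 vs Keq = 4.1380e+04 ⇒ Q>K, reverse
Step 1:
                  X         E         J
  I         0.03705     2.656     3.642
  C         0.02444 -0.008148 -0.008148
  E         0.06149     2.648     3.634
  solve Keq expr → x = -0.008148; check Q = 4.1380e+04

x = -0.008148 M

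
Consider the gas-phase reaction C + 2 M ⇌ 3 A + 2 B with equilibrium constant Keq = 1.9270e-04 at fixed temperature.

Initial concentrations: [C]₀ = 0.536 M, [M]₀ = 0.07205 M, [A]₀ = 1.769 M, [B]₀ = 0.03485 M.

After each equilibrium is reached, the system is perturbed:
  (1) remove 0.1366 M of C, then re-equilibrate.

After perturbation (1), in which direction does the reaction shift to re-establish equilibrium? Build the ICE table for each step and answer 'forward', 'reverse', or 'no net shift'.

Q₀ = 2.416 vs Keq = 1.9270e-04 ⇒ Q>K, reverse
Step 1:
                   C          M          A          B
  Initial      0.536    0.07205      1.769    0.03485
  Change     0.01718    0.03436   -0.05154   -0.03436
  Equil       0.5532     0.1064      1.717 4.8813e-04
  solve Keq expr → x = -0.01718; check Q = 1.9270e-04
Then remove 0.1366 M of C.
Step 2:
                   C          M          A          B
  Initial     0.4166     0.1064      1.717 4.8813e-04
  Change  3.2113e-05 6.4227e-05 -9.6340e-05 -6.4227e-05
  Equil       0.4166     0.1065      1.717 4.2390e-04
  solve Keq expr → x = -3.2113e-05; check Q = 1.9270e-04

Direction: reverse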